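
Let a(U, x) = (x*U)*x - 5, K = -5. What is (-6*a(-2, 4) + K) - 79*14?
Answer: -889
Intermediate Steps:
a(U, x) = -5 + U*x**2 (a(U, x) = (U*x)*x - 5 = U*x**2 - 5 = -5 + U*x**2)
(-6*a(-2, 4) + K) - 79*14 = (-6*(-5 - 2*4**2) - 5) - 79*14 = (-6*(-5 - 2*16) - 5) - 1106 = (-6*(-5 - 32) - 5) - 1106 = (-6*(-37) - 5) - 1106 = (222 - 5) - 1106 = 217 - 1106 = -889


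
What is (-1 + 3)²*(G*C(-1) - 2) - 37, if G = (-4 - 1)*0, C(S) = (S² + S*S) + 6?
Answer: -45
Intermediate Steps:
C(S) = 6 + 2*S² (C(S) = (S² + S²) + 6 = 2*S² + 6 = 6 + 2*S²)
G = 0 (G = -5*0 = 0)
(-1 + 3)²*(G*C(-1) - 2) - 37 = (-1 + 3)²*(0*(6 + 2*(-1)²) - 2) - 37 = 2²*(0*(6 + 2*1) - 2) - 37 = 4*(0*(6 + 2) - 2) - 37 = 4*(0*8 - 2) - 37 = 4*(0 - 2) - 37 = 4*(-2) - 37 = -8 - 37 = -45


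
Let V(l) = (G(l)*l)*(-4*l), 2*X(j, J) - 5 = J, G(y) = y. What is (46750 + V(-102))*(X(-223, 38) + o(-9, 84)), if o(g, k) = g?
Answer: 53644775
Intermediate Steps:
X(j, J) = 5/2 + J/2
V(l) = -4*l³ (V(l) = (l*l)*(-4*l) = l²*(-4*l) = -4*l³)
(46750 + V(-102))*(X(-223, 38) + o(-9, 84)) = (46750 - 4*(-102)³)*((5/2 + (½)*38) - 9) = (46750 - 4*(-1061208))*((5/2 + 19) - 9) = (46750 + 4244832)*(43/2 - 9) = 4291582*(25/2) = 53644775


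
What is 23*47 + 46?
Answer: 1127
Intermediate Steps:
23*47 + 46 = 1081 + 46 = 1127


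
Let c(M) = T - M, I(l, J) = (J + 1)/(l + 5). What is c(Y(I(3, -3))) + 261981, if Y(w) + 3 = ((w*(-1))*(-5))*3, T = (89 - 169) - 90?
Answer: 1047271/4 ≈ 2.6182e+5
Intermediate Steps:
T = -170 (T = -80 - 90 = -170)
I(l, J) = (1 + J)/(5 + l)
Y(w) = -3 + 15*w (Y(w) = -3 + ((w*(-1))*(-5))*3 = -3 + (-w*(-5))*3 = -3 + (5*w)*3 = -3 + 15*w)
c(M) = -170 - M
c(Y(I(3, -3))) + 261981 = (-170 - (-3 + 15*((1 - 3)/(5 + 3)))) + 261981 = (-170 - (-3 + 15*(-2/8))) + 261981 = (-170 - (-3 + 15*((⅛)*(-2)))) + 261981 = (-170 - (-3 + 15*(-¼))) + 261981 = (-170 - (-3 - 15/4)) + 261981 = (-170 - 1*(-27/4)) + 261981 = (-170 + 27/4) + 261981 = -653/4 + 261981 = 1047271/4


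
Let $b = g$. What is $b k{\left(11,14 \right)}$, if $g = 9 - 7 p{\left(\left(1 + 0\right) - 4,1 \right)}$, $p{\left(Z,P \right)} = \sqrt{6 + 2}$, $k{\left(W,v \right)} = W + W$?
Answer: $198 - 308 \sqrt{2} \approx -237.58$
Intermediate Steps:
$k{\left(W,v \right)} = 2 W$
$p{\left(Z,P \right)} = 2 \sqrt{2}$ ($p{\left(Z,P \right)} = \sqrt{8} = 2 \sqrt{2}$)
$g = 9 - 14 \sqrt{2}$ ($g = 9 - 7 \cdot 2 \sqrt{2} = 9 - 14 \sqrt{2} \approx -10.799$)
$b = 9 - 14 \sqrt{2} \approx -10.799$
$b k{\left(11,14 \right)} = \left(9 - 14 \sqrt{2}\right) 2 \cdot 11 = \left(9 - 14 \sqrt{2}\right) 22 = 198 - 308 \sqrt{2}$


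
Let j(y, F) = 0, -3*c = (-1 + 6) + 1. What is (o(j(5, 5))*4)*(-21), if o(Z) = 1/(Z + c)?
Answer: 42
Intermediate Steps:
c = -2 (c = -((-1 + 6) + 1)/3 = -(5 + 1)/3 = -1/3*6 = -2)
o(Z) = 1/(-2 + Z) (o(Z) = 1/(Z - 2) = 1/(-2 + Z))
(o(j(5, 5))*4)*(-21) = (4/(-2 + 0))*(-21) = (4/(-2))*(-21) = -1/2*4*(-21) = -2*(-21) = 42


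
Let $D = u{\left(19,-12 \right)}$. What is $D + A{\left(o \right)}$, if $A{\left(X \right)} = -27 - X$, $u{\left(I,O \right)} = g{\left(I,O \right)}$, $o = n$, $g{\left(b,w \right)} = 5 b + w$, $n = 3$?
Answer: $53$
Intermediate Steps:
$g{\left(b,w \right)} = w + 5 b$
$o = 3$
$u{\left(I,O \right)} = O + 5 I$
$D = 83$ ($D = -12 + 5 \cdot 19 = -12 + 95 = 83$)
$D + A{\left(o \right)} = 83 - 30 = 53$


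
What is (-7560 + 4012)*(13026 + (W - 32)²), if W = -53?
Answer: -71850548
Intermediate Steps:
(-7560 + 4012)*(13026 + (W - 32)²) = (-7560 + 4012)*(13026 + (-53 - 32)²) = -3548*(13026 + (-85)²) = -3548*(13026 + 7225) = -3548*20251 = -71850548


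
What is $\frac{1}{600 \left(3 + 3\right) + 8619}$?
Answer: $\frac{1}{12219} \approx 8.184 \cdot 10^{-5}$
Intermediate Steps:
$\frac{1}{600 \left(3 + 3\right) + 8619} = \frac{1}{600 \cdot 6 + 8619} = \frac{1}{3600 + 8619} = \frac{1}{12219}$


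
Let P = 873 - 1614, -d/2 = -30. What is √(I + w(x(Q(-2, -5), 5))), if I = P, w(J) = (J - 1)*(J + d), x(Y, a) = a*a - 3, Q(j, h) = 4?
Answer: 3*√109 ≈ 31.321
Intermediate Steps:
d = 60 (d = -2*(-30) = 60)
P = -741
x(Y, a) = -3 + a² (x(Y, a) = a² - 3 = -3 + a²)
w(J) = (-1 + J)*(60 + J) (w(J) = (J - 1)*(J + 60) = (-1 + J)*(60 + J))
I = -741
√(I + w(x(Q(-2, -5), 5))) = √(-741 + (-60 + (-3 + 5²)² + 59*(-3 + 5²))) = √(-741 + (-60 + (-3 + 25)² + 59*(-3 + 25))) = √(-741 + (-60 + 22² + 59*22)) = √(-741 + (-60 + 484 + 1298)) = √(-741 + 1722) = √981 = 3*√109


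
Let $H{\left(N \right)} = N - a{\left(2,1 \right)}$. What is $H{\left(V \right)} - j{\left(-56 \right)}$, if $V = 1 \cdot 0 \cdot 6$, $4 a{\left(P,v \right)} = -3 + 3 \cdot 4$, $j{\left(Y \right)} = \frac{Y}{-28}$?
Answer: $- \frac{17}{4} \approx -4.25$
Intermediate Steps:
$j{\left(Y \right)} = - \frac{Y}{28}$ ($j{\left(Y \right)} = Y \left(- \frac{1}{28}\right) = - \frac{Y}{28}$)
$a{\left(P,v \right)} = \frac{9}{4}$ ($a{\left(P,v \right)} = \frac{-3 + 3 \cdot 4}{4} = \frac{-3 + 12}{4} = \frac{1}{4} \cdot 9 = \frac{9}{4}$)
$V = 0$ ($V = 0 \cdot 6 = 0$)
$H{\left(N \right)} = - \frac{9}{4} + N$ ($H{\left(N \right)} = N - \frac{9}{4} = - \frac{9}{4} + N$)
$H{\left(V \right)} - j{\left(-56 \right)} = \left(- \frac{9}{4} + 0\right) - \left(- \frac{1}{28}\right) \left(-56\right) = - \frac{9}{4} - 2 = - \frac{17}{4}$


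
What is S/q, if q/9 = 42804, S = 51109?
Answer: 51109/385236 ≈ 0.13267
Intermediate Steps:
q = 385236 (q = 9*42804 = 385236)
S/q = 51109/385236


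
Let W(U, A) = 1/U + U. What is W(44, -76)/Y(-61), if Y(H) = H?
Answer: -1937/2684 ≈ -0.72168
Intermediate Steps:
W(U, A) = U + 1/U
W(44, -76)/Y(-61) = (44 + 1/44)/(-61) = (44 + 1/44)*(-1/61) = (1937/44)*(-1/61) = -1937/2684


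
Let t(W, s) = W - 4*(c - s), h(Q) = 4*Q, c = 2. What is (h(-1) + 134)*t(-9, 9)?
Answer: 2470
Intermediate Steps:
t(W, s) = -8 + W + 4*s (t(W, s) = W - 4*(2 - s) = W + (-8 + 4*s) = -8 + W + 4*s)
(h(-1) + 134)*t(-9, 9) = (4*(-1) + 134)*(-8 - 9 + 4*9) = (-4 + 134)*(-8 - 9 + 36) = 130*19 = 2470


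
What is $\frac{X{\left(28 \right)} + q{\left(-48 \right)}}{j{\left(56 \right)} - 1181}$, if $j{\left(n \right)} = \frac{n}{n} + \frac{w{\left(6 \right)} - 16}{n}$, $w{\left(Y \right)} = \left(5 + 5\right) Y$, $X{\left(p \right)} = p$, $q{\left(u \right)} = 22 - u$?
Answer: $- \frac{1372}{16509} \approx -0.083106$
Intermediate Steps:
$w{\left(Y \right)} = 10 Y$
$j{\left(n \right)} = 1 + \frac{44}{n}$ ($j{\left(n \right)} = \frac{n}{n} + \frac{10 \cdot 6 - 16}{n} = 1 + \frac{60 - 16}{n} = 1 + \frac{44}{n}$)
$\frac{X{\left(28 \right)} + q{\left(-48 \right)}}{j{\left(56 \right)} - 1181} = \frac{28 + \left(22 - -48\right)}{\frac{44 + 56}{56} - 1181} = \frac{28 + \left(22 + 48\right)}{\frac{1}{56} \cdot 100 - 1181} = \frac{28 + 70}{\frac{25}{14} - 1181} = \frac{98}{- \frac{16509}{14}} = 98 \left(- \frac{14}{16509}\right) = - \frac{1372}{16509}$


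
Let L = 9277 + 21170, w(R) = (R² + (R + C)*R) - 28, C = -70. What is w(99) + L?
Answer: 43091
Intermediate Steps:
w(R) = -28 + R² + R*(-70 + R) (w(R) = (R² + (R - 70)*R) - 28 = (R² + (-70 + R)*R) - 28 = (R² + R*(-70 + R)) - 28 = -28 + R² + R*(-70 + R))
L = 30447
w(99) + L = (-28 - 70*99 + 2*99²) + 30447 = (-28 - 6930 + 2*9801) + 30447 = (-28 - 6930 + 19602) + 30447 = 12644 + 30447 = 43091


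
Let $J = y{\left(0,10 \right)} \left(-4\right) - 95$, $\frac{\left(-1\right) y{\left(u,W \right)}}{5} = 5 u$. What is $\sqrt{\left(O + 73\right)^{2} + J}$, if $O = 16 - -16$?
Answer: $\sqrt{10930} \approx 104.55$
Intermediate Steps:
$O = 32$ ($O = 16 + 16 = 32$)
$y{\left(u,W \right)} = - 25 u$ ($y{\left(u,W \right)} = - 5 \cdot 5 u = - 25 u$)
$J = -95$ ($J = \left(-25\right) 0 \left(-4\right) - 95 = 0 \left(-4\right) - 95 = 0 - 95 = -95$)
$\sqrt{\left(O + 73\right)^{2} + J} = \sqrt{\left(32 + 73\right)^{2} - 95} = \sqrt{105^{2} - 95} = \sqrt{11025 - 95} = \sqrt{10930}$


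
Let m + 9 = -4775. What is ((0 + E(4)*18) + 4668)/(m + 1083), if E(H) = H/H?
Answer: -4686/3701 ≈ -1.2661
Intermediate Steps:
E(H) = 1
m = -4784 (m = -9 - 4775 = -4784)
((0 + E(4)*18) + 4668)/(m + 1083) = ((0 + 1*18) + 4668)/(-4784 + 1083) = ((0 + 18) + 4668)/(-3701) = (18 + 4668)*(-1/3701) = 4686*(-1/3701) = -4686/3701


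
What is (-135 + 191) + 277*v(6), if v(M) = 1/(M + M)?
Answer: 949/12 ≈ 79.083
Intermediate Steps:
v(M) = 1/(2*M)
(-135 + 191) + 277*v(6) = (-135 + 191) + 277*((½)/6) = 56 + 277*((½)*(⅙)) = 56 + 277*(1/12) = 56 + 277/12 = 949/12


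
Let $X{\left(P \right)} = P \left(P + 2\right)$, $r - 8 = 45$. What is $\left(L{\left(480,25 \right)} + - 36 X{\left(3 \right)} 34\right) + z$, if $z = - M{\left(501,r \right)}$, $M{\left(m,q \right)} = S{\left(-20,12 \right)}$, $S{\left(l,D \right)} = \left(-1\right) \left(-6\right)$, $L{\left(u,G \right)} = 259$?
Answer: $-18107$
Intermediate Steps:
$r = 53$ ($r = 8 + 45 = 53$)
$X{\left(P \right)} = P \left(2 + P\right)$
$S{\left(l,D \right)} = 6$
$M{\left(m,q \right)} = 6$
$z = -6$ ($z = \left(-1\right) 6 = -6$)
$\left(L{\left(480,25 \right)} + - 36 X{\left(3 \right)} 34\right) + z = \left(259 + - 36 \cdot 3 \left(2 + 3\right) 34\right) - 6 = \left(259 + - 36 \cdot 3 \cdot 5 \cdot 34\right) - 6 = \left(259 + \left(-36\right) 15 \cdot 34\right) - 6 = \left(259 - 18360\right) - 6 = -18101 - 6 = -18107$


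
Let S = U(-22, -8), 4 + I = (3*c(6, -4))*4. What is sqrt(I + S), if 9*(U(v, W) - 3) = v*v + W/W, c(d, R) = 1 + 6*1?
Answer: 4*sqrt(77)/3 ≈ 11.700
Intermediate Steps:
c(d, R) = 7 (c(d, R) = 1 + 6 = 7)
I = 80 (I = -4 + (3*7)*4 = -4 + 21*4 = -4 + 84 = 80)
U(v, W) = 28/9 + v**2/9 (U(v, W) = 3 + (v*v + W/W)/9 = 3 + (v**2 + 1)/9 = 3 + (1 + v**2)/9 = 3 + (1/9 + v**2/9) = 28/9 + v**2/9)
S = 512/9 (S = 28/9 + (1/9)*(-22)**2 = 28/9 + (1/9)*484 = 28/9 + 484/9 = 512/9 ≈ 56.889)
sqrt(I + S) = sqrt(80 + 512/9) = sqrt(1232/9) = 4*sqrt(77)/3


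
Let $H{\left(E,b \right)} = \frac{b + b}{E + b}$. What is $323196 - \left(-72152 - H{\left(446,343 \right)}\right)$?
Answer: $\frac{311930258}{789} \approx 3.9535 \cdot 10^{5}$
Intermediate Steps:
$H{\left(E,b \right)} = \frac{2 b}{E + b}$
$323196 - \left(-72152 - H{\left(446,343 \right)}\right) = 323196 - \left(-72152 - 2 \cdot 343 \frac{1}{446 + 343}\right) = 323196 - \left(-72152 - 2 \cdot 343 \cdot \frac{1}{789}\right) = 323196 - \left(-72152 - \frac{686}{789}\right) = 323196 - - \frac{56928614}{789} = 323196 + \frac{56928614}{789} = \frac{311930258}{789}$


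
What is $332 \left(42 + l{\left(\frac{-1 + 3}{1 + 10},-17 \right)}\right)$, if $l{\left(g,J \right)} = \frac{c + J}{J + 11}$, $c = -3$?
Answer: $\frac{45152}{3} \approx 15051.0$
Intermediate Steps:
$l{\left(g,J \right)} = \frac{-3 + J}{11 + J}$ ($l{\left(g,J \right)} = \frac{-3 + J}{J + 11} = \frac{-3 + J}{11 + J}$)
$332 \left(42 + l{\left(\frac{-1 + 3}{1 + 10},-17 \right)}\right) = 332 \left(42 + \frac{-3 - 17}{11 - 17}\right) = 332 \left(42 + \frac{1}{-6} \left(-20\right)\right) = 332 \left(42 - - \frac{10}{3}\right) = 332 \left(42 + \frac{10}{3}\right) = 332 \cdot \frac{136}{3} = \frac{45152}{3}$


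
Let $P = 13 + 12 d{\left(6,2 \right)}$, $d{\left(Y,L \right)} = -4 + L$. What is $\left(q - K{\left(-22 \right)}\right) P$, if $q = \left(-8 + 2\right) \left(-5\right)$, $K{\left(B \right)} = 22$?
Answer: $-88$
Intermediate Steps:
$q = 30$ ($q = \left(-6\right) \left(-5\right) = 30$)
$P = -11$ ($P = 13 + 12 \left(-4 + 2\right) = 13 + 12 \left(-2\right) = 13 - 24 = -11$)
$\left(q - K{\left(-22 \right)}\right) P = \left(30 - 22\right) \left(-11\right) = 8 \left(-11\right) = -88$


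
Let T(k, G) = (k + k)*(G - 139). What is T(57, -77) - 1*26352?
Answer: -50976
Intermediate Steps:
T(k, G) = 2*k*(-139 + G) (T(k, G) = (2*k)*(-139 + G) = 2*k*(-139 + G))
T(57, -77) - 1*26352 = 2*57*(-139 - 77) - 1*26352 = 2*57*(-216) - 26352 = -24624 - 26352 = -50976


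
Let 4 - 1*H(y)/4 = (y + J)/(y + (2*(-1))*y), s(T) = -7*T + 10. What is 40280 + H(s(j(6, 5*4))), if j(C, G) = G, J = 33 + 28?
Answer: 2619378/65 ≈ 40298.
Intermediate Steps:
J = 61
s(T) = 10 - 7*T
H(y) = 16 + 4*(61 + y)/y (H(y) = 16 - 4*(y + 61)/(y + (2*(-1))*y) = 16 - 4*(61 + y)/(y - 2*y) = 16 - 4*(61 + y)/((-y)) = 16 - 4*(61 + y)*(-1/y) = 16 - (-4)*(61 + y)/y = 16 + 4*(61 + y)/y)
40280 + H(s(j(6, 5*4))) = 40280 + (20 + 244/(10 - 35*4)) = 40280 + (20 + 244/(10 - 7*20)) = 40280 + (20 + 244/(10 - 140)) = 40280 + (20 + 244/(-130)) = 40280 + (20 + 244*(-1/130)) = 40280 + (20 - 122/65) = 40280 + 1178/65 = 2619378/65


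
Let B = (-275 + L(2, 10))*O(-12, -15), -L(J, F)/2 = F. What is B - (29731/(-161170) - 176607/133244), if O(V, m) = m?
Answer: 47529507363277/10737467740 ≈ 4426.5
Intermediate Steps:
L(J, F) = -2*F
B = 4425 (B = (-275 - 2*10)*(-15) = (-275 - 20)*(-15) = -295*(-15) = 4425)
B - (29731/(-161170) - 176607/133244) = 4425 - (29731/(-161170) - 176607/133244) = 4425 - (29731*(-1/161170) - 176607*1/133244) = 4425 - (-29731/161170 - 176607/133244) = 4425 - 1*(-16212613777/10737467740) = 4425 + 16212613777/10737467740 = 47529507363277/10737467740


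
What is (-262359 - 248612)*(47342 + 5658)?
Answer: -27081463000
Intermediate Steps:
(-262359 - 248612)*(47342 + 5658) = -510971*53000 = -27081463000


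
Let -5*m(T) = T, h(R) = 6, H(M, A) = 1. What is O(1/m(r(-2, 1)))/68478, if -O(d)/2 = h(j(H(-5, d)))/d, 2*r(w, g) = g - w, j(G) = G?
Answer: 3/57065 ≈ 5.2572e-5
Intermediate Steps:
r(w, g) = g/2 - w/2 (r(w, g) = (g - w)/2 = g/2 - w/2)
m(T) = -T/5
O(d) = -12/d
O(1/m(r(-2, 1)))/68478 = -12*(-((½)*1 - ½*(-2))/5)/68478 = -12*(-(½ + 1)/5)*(1/68478) = -12*(-⅕*3/2)*(1/68478) = -12/(1/(-3/10))*(1/68478) = -12/(-10/3)*(1/68478) = -12*(-3/10)*(1/68478) = (18/5)*(1/68478) = 3/57065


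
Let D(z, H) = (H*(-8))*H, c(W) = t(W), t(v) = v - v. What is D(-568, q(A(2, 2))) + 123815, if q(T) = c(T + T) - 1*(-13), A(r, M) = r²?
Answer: 122463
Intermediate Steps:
t(v) = 0
c(W) = 0
q(T) = 13 (q(T) = 0 - 1*(-13) = 0 + 13 = 13)
D(z, H) = -8*H² (D(z, H) = (-8*H)*H = -8*H²)
D(-568, q(A(2, 2))) + 123815 = -8*13² + 123815 = -8*169 + 123815 = -1352 + 123815 = 122463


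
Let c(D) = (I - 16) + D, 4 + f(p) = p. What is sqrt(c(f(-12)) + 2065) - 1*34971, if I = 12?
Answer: -34971 + sqrt(2045) ≈ -34926.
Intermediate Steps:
f(p) = -4 + p
c(D) = -4 + D (c(D) = (12 - 16) + D = -4 + D)
sqrt(c(f(-12)) + 2065) - 1*34971 = sqrt((-4 + (-4 - 12)) + 2065) - 1*34971 = sqrt((-4 - 16) + 2065) - 34971 = sqrt(-20 + 2065) - 34971 = sqrt(2045) - 34971 = -34971 + sqrt(2045)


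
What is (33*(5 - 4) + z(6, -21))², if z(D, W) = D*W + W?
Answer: 12996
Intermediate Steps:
z(D, W) = W + D*W
(33*(5 - 4) + z(6, -21))² = (33*(5 - 4) - 21*(1 + 6))² = (33*1 - 21*7)² = (33 - 147)² = (-114)² = 12996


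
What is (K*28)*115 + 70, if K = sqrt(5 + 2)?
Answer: 70 + 3220*sqrt(7) ≈ 8589.3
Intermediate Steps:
K = sqrt(7) ≈ 2.6458
(K*28)*115 + 70 = (sqrt(7)*28)*115 + 70 = (28*sqrt(7))*115 + 70 = 3220*sqrt(7) + 70 = 70 + 3220*sqrt(7)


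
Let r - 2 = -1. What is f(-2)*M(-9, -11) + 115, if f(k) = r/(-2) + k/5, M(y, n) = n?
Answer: 1249/10 ≈ 124.90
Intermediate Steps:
r = 1 (r = 2 - 1 = 1)
f(k) = -½ + k/5 (f(k) = 1/(-2) + k/5 = 1*(-½) + k*(⅕) = -½ + k/5)
f(-2)*M(-9, -11) + 115 = (-½ + (⅕)*(-2))*(-11) + 115 = (-½ - ⅖)*(-11) + 115 = -9/10*(-11) + 115 = 99/10 + 115 = 1249/10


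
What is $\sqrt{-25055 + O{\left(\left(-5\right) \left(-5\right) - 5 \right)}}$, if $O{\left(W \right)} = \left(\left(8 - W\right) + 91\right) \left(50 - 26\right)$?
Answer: $i \sqrt{23159} \approx 152.18 i$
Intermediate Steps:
$O{\left(W \right)} = 2376 - 24 W$ ($O{\left(W \right)} = \left(99 - W\right) 24 = 2376 - 24 W$)
$\sqrt{-25055 + O{\left(\left(-5\right) \left(-5\right) - 5 \right)}} = \sqrt{-25055 + \left(2376 - 24 \left(\left(-5\right) \left(-5\right) - 5\right)\right)} = \sqrt{-25055 + \left(2376 - 24 \left(25 - 5\right)\right)} = \sqrt{-25055 + \left(2376 - 480\right)} = \sqrt{-25055 + 1896} = \sqrt{-23159} = i \sqrt{23159}$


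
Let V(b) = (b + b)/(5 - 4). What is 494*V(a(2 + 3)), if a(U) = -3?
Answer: -2964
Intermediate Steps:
V(b) = 2*b (V(b) = (2*b)/1 = (2*b)*1 = 2*b)
494*V(a(2 + 3)) = 494*(2*(-3)) = 494*(-6) = -2964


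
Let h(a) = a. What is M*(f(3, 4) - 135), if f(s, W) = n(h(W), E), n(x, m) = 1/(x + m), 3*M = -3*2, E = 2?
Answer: 809/3 ≈ 269.67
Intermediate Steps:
M = -2 (M = (-3*2)/3 = (⅓)*(-6) = -2)
n(x, m) = 1/(m + x)
f(s, W) = 1/(2 + W)
M*(f(3, 4) - 135) = -2*(1/(2 + 4) - 135) = -2*(1/6 - 135) = -2*(⅙ - 135) = -2*(-809/6) = 809/3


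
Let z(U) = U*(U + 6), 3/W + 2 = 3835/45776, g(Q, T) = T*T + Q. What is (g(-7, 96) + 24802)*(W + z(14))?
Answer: 276888448584/29239 ≈ 9.4698e+6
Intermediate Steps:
g(Q, T) = Q + T² (g(Q, T) = T² + Q = Q + T²)
W = -45776/29239 (W = 3/(-2 + 3835/45776) = 3/(-87717/45776) = 3*(-45776/87717) = -45776/29239 ≈ -1.5656)
z(U) = U*(6 + U)
(g(-7, 96) + 24802)*(W + z(14)) = ((-7 + 96²) + 24802)*(-45776/29239 + 14*(6 + 14)) = ((-7 + 9216) + 24802)*(-45776/29239 + 14*20) = (9209 + 24802)*(-45776/29239 + 280) = 34011*(8141144/29239) = 276888448584/29239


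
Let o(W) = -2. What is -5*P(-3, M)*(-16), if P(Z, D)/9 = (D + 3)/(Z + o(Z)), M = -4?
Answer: 144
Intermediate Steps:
P(Z, D) = 9*(3 + D)/(-2 + Z) (P(Z, D) = 9*((D + 3)/(Z - 2)) = 9*((3 + D)/(-2 + Z)) = 9*(3 + D)/(-2 + Z))
-5*P(-3, M)*(-16) = -45*(3 - 4)/(-2 - 3)*(-16) = -45*(-1)/(-5)*(-16) = -45*(-1)*(-1)/5*(-16) = -5*9/5*(-16) = -9*(-16) = 144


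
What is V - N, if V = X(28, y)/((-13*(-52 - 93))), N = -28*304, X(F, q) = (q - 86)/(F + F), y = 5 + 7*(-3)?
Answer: 449263309/52780 ≈ 8512.0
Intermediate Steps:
y = -16 (y = 5 - 21 = -16)
X(F, q) = (-86 + q)/(2*F) (X(F, q) = (-86 + q)/((2*F)) = (-86 + q)*(1/(2*F)) = (-86 + q)/(2*F))
N = -8512
V = -51/52780 (V = ((1/2)*(-86 - 16)/28)/((-13*(-52 - 93))) = ((1/2)*(1/28)*(-102))/((-13*(-145))) = -51/28/1885 = -51/28*1/1885 = -51/52780 ≈ -0.00096628)
V - N = -51/52780 - 1*(-8512) = -51/52780 + 8512 = 449263309/52780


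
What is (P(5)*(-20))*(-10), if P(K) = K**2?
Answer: 5000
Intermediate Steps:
(P(5)*(-20))*(-10) = (5**2*(-20))*(-10) = (25*(-20))*(-10) = -500*(-10) = 5000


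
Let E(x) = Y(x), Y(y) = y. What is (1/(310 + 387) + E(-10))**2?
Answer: 48566961/485809 ≈ 99.971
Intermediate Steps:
E(x) = x
(1/(310 + 387) + E(-10))**2 = (1/(310 + 387) - 10)**2 = (1/697 - 10)**2 = (-6969/697)**2 = 48566961/485809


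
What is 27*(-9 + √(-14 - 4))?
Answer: -243 + 81*I*√2 ≈ -243.0 + 114.55*I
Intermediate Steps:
27*(-9 + √(-14 - 4)) = 27*(-9 + √(-18)) = 27*(-9 + 3*I*√2) = -243 + 81*I*√2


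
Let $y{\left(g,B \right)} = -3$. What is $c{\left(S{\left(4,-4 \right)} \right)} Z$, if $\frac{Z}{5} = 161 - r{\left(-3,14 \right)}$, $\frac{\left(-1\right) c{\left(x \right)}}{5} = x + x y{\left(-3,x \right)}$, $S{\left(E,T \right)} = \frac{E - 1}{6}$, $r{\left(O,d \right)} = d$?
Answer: $3675$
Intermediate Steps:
$S{\left(E,T \right)} = - \frac{1}{6} + \frac{E}{6}$ ($S{\left(E,T \right)} = \left(E - 1\right) \frac{1}{6} = \left(-1 + E\right) \frac{1}{6} = - \frac{1}{6} + \frac{E}{6}$)
$c{\left(x \right)} = 10 x$ ($c{\left(x \right)} = - 5 \left(x + x \left(-3\right)\right) = - 5 \left(x - 3 x\right) = - 5 \left(- 2 x\right) = 10 x$)
$Z = 735$ ($Z = 5 \left(161 - 14\right) = 5 \cdot 147 = 735$)
$c{\left(S{\left(4,-4 \right)} \right)} Z = 10 \left(- \frac{1}{6} + \frac{1}{6} \cdot 4\right) 735 = 10 \left(- \frac{1}{6} + \frac{2}{3}\right) 735 = 10 \cdot \frac{1}{2} \cdot 735 = 5 \cdot 735 = 3675$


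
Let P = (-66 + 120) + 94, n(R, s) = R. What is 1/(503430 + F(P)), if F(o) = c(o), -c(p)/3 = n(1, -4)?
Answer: 1/503427 ≈ 1.9864e-6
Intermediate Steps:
c(p) = -3 (c(p) = -3*1 = -3)
P = 148 (P = 54 + 94 = 148)
F(o) = -3
1/(503430 + F(P)) = 1/(503430 - 3) = 1/503427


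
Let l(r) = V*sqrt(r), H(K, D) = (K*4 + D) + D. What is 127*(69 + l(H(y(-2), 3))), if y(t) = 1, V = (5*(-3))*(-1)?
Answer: 8763 + 1905*sqrt(10) ≈ 14787.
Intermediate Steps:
V = 15 (V = -15*(-1) = 15)
H(K, D) = 2*D + 4*K (H(K, D) = (4*K + D) + D = (D + 4*K) + D = 2*D + 4*K)
l(r) = 15*sqrt(r)
127*(69 + l(H(y(-2), 3))) = 127*(69 + 15*sqrt(2*3 + 4*1)) = 127*(69 + 15*sqrt(6 + 4)) = 127*(69 + 15*sqrt(10)) = 8763 + 1905*sqrt(10)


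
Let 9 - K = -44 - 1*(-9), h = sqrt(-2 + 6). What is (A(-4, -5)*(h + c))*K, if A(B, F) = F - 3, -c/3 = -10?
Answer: -11264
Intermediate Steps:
c = 30 (c = -3*(-10) = 30)
h = 2 (h = sqrt(4) = 2)
A(B, F) = -3 + F
K = 44 (K = 9 - (-44 - 1*(-9)) = 9 - (-44 + 9) = 9 - 1*(-35) = 9 + 35 = 44)
(A(-4, -5)*(h + c))*K = ((-3 - 5)*(2 + 30))*44 = -8*32*44 = -256*44 = -11264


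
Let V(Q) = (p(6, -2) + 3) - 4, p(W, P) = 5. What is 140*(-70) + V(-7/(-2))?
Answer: -9796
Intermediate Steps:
V(Q) = 4 (V(Q) = (5 + 3) - 4 = 8 - 4 = 4)
140*(-70) + V(-7/(-2)) = 140*(-70) + 4 = -9800 + 4 = -9796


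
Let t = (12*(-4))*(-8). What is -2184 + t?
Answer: -1800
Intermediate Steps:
t = 384 (t = -48*(-8) = 384)
-2184 + t = -2184 + 384 = -1800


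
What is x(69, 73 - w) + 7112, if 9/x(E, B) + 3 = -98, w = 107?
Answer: 718303/101 ≈ 7111.9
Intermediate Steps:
x(E, B) = -9/101 (x(E, B) = 9/(-3 - 98) = 9/(-101) = 9*(-1/101) = -9/101)
x(69, 73 - w) + 7112 = -9/101 + 7112 = 718303/101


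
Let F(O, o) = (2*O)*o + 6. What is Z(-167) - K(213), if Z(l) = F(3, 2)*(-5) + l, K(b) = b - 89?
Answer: -381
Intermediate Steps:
K(b) = -89 + b
F(O, o) = 6 + 2*O*o (F(O, o) = 2*O*o + 6 = 6 + 2*O*o)
Z(l) = -90 + l (Z(l) = (6 + 2*3*2)*(-5) + l = (6 + 12)*(-5) + l = 18*(-5) + l = -90 + l)
Z(-167) - K(213) = (-90 - 167) - (-89 + 213) = -257 - 1*124 = -257 - 124 = -381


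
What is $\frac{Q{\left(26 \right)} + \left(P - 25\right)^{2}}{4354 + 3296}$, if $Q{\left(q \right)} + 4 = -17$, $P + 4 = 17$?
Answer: $\frac{41}{2550} \approx 0.016078$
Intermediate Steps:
$P = 13$ ($P = -4 + 17 = 13$)
$Q{\left(q \right)} = -21$ ($Q{\left(q \right)} = -4 - 17 = -21$)
$\frac{Q{\left(26 \right)} + \left(P - 25\right)^{2}}{4354 + 3296} = \frac{-21 + \left(13 - 25\right)^{2}}{4354 + 3296} = \frac{-21 + \left(-12\right)^{2}}{7650} = \left(-21 + 144\right) \frac{1}{7650} = 123 \cdot \frac{1}{7650} = \frac{41}{2550}$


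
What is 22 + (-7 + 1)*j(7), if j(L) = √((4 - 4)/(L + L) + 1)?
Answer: 16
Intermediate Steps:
j(L) = 1 (j(L) = √(0/((2*L)) + 1) = √(0*(1/(2*L)) + 1) = √(0 + 1) = √1 = 1)
22 + (-7 + 1)*j(7) = 22 + (-7 + 1)*1 = 22 - 6*1 = 22 - 6 = 16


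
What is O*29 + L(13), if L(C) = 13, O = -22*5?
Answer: -3177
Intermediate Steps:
O = -110
O*29 + L(13) = -110*29 + 13 = -3190 + 13 = -3177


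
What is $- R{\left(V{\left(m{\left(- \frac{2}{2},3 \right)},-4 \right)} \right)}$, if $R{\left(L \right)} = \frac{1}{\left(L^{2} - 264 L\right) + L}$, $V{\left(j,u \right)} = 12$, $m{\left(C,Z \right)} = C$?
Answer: $\frac{1}{3012} \approx 0.00033201$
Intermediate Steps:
$R{\left(L \right)} = \frac{1}{L^{2} - 263 L}$
$- R{\left(V{\left(m{\left(- \frac{2}{2},3 \right)},-4 \right)} \right)} = - \frac{1}{12 \left(-263 + 12\right)} = - \frac{1}{12 \left(-251\right)} = - \frac{-1}{12 \cdot 251} = \left(-1\right) \left(- \frac{1}{3012}\right) = \frac{1}{3012}$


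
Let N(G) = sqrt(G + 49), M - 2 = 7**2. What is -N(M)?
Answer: -10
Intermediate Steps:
M = 51 (M = 2 + 7**2 = 2 + 49 = 51)
N(G) = sqrt(49 + G)
-N(M) = -sqrt(49 + 51) = -sqrt(100) = -1*10 = -10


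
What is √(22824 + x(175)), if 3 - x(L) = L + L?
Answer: 13*√133 ≈ 149.92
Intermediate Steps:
x(L) = 3 - 2*L (x(L) = 3 - (L + L) = 3 - 2*L)
√(22824 + x(175)) = √(22824 + (3 - 2*175)) = √(22824 + (3 - 350)) = √(22824 - 347) = √22477 = 13*√133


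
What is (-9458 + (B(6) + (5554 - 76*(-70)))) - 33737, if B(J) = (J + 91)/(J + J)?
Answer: -387755/12 ≈ -32313.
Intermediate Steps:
B(J) = (91 + J)/(2*J) (B(J) = (91 + J)/((2*J)) = (91 + J)*(1/(2*J)) = (91 + J)/(2*J))
(-9458 + (B(6) + (5554 - 76*(-70)))) - 33737 = (-9458 + ((½)*(91 + 6)/6 + (5554 - 76*(-70)))) - 33737 = (-9458 + ((½)*(⅙)*97 + (5554 - 1*(-5320)))) - 33737 = (-9458 + (97/12 + (5554 + 5320))) - 33737 = (-9458 + (97/12 + 10874)) - 33737 = (-9458 + 130585/12) - 33737 = 17089/12 - 33737 = -387755/12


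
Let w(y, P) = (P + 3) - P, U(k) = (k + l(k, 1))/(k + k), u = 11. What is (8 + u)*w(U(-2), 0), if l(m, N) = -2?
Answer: 57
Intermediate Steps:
U(k) = (-2 + k)/(2*k) (U(k) = (k - 2)/(k + k) = (-2 + k)/((2*k)) = (-2 + k)*(1/(2*k)) = (-2 + k)/(2*k))
w(y, P) = 3 (w(y, P) = (3 + P) - P = 3)
(8 + u)*w(U(-2), 0) = (8 + 11)*3 = 19*3 = 57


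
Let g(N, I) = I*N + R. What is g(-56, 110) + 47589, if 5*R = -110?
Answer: 41407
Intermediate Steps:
R = -22 (R = (⅕)*(-110) = -22)
g(N, I) = -22 + I*N (g(N, I) = I*N - 22 = -22 + I*N)
g(-56, 110) + 47589 = (-22 + 110*(-56)) + 47589 = (-22 - 6160) + 47589 = -6182 + 47589 = 41407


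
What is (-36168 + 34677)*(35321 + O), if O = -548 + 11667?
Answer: -69242040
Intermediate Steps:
O = 11119
(-36168 + 34677)*(35321 + O) = (-36168 + 34677)*(35321 + 11119) = -1491*46440 = -69242040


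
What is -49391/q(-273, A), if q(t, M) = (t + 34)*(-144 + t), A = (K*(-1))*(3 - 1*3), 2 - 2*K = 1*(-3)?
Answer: -49391/99663 ≈ -0.49558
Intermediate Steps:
K = 5/2 (K = 1 - (-3)/2 = 1 - ½*(-3) = 1 + 3/2 = 5/2 ≈ 2.5000)
A = 0 (A = ((5/2)*(-1))*(3 - 1*3) = -5*(3 - 3)/2 = -5/2*0 = 0)
q(t, M) = (-144 + t)*(34 + t) (q(t, M) = (34 + t)*(-144 + t) = (-144 + t)*(34 + t))
-49391/q(-273, A) = -49391/(-4896 + (-273)² - 110*(-273)) = -49391/(-4896 + 74529 + 30030) = -49391/99663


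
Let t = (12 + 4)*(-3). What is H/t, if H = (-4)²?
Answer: -⅓ ≈ -0.33333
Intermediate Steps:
H = 16
t = -48 (t = 16*(-3) = -48)
H/t = 16/(-48) = 16*(-1/48) = -⅓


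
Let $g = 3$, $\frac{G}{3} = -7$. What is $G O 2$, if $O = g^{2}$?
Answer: $-378$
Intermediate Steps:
$G = -21$ ($G = 3 \left(-7\right) = -21$)
$O = 9$ ($O = 3^{2} = 9$)
$G O 2 = \left(-21\right) 9 \cdot 2 = \left(-189\right) 2 = -378$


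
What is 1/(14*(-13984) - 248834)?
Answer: -1/444610 ≈ -2.2492e-6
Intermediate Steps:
1/(14*(-13984) - 248834) = 1/(-195776 - 248834) = 1/(-444610) = -1/444610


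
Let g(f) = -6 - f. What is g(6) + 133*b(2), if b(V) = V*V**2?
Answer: 1052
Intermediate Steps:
b(V) = V**3
g(6) + 133*b(2) = (-6 - 1*6) + 133*2**3 = (-6 - 6) + 133*8 = -12 + 1064 = 1052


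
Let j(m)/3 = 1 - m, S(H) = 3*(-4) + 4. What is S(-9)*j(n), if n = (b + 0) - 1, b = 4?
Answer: 48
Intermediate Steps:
n = 3 (n = (4 + 0) - 1 = 4 - 1 = 3)
S(H) = -8 (S(H) = -12 + 4 = -8)
j(m) = 3 - 3*m (j(m) = 3*(1 - m) = 3 - 3*m)
S(-9)*j(n) = -8*(3 - 3*3) = -8*(3 - 9) = -8*(-6) = 48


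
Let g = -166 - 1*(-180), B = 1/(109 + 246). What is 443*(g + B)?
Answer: 2202153/355 ≈ 6203.3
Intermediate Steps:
B = 1/355 ≈ 0.0028169
g = 14 (g = -166 + 180 = 14)
443*(g + B) = 443*(14 + 1/355) = 443*(4971/355) = 2202153/355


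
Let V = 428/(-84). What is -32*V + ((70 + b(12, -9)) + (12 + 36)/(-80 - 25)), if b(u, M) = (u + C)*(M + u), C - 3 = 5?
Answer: 30722/105 ≈ 292.59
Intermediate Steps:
C = 8 (C = 3 + 5 = 8)
V = -107/21 (V = 428*(-1/84) = -107/21 ≈ -5.0952)
b(u, M) = (8 + u)*(M + u) (b(u, M) = (u + 8)*(M + u) = (8 + u)*(M + u))
-32*V + ((70 + b(12, -9)) + (12 + 36)/(-80 - 25)) = -32*(-107/21) + ((70 + (12² + 8*(-9) + 8*12 - 9*12)) + (12 + 36)/(-80 - 25)) = 3424/21 + ((70 + (144 - 72 + 96 - 108)) + 48/(-105)) = 3424/21 + ((70 + 60) + 48*(-1/105)) = 3424/21 + (130 - 16/35) = 3424/21 + 4534/35 = 30722/105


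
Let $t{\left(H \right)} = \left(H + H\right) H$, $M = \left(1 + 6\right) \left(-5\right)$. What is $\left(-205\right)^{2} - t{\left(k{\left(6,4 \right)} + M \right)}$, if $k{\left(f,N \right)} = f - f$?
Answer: $39575$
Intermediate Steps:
$k{\left(f,N \right)} = 0$
$M = -35$ ($M = 7 \left(-5\right) = -35$)
$t{\left(H \right)} = 2 H^{2}$ ($t{\left(H \right)} = 2 H H = 2 H^{2}$)
$\left(-205\right)^{2} - t{\left(k{\left(6,4 \right)} + M \right)} = \left(-205\right)^{2} - 2 \left(0 - 35\right)^{2} = 42025 - 2 \left(-35\right)^{2} = 42025 - 2 \cdot 1225 = 42025 - 2450 = 39575$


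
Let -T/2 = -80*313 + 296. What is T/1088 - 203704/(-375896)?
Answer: 147062275/3195116 ≈ 46.027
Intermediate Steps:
T = 49488 (T = -2*(-80*313 + 296) = -2*(-25040 + 296) = -2*(-24744) = 49488)
T/1088 - 203704/(-375896) = 49488/1088 - 203704/(-375896) = 49488*(1/1088) - 203704*(-1/375896) = 3093/68 + 25463/46987 = 147062275/3195116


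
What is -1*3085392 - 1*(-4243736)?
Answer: 1158344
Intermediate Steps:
-1*3085392 - 1*(-4243736) = -3085392 + 4243736 = 1158344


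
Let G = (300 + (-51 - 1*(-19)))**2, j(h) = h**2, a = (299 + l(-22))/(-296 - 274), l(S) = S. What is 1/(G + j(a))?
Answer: 324900/23335694329 ≈ 1.3923e-5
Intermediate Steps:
a = -277/570 (a = (299 - 22)/(-296 - 274) = 277/(-570) = 277*(-1/570) = -277/570 ≈ -0.48596)
G = 71824 (G = (300 + (-51 + 19))**2 = (300 - 32)**2 = 268**2 = 71824)
1/(G + j(a)) = 1/(71824 + (-277/570)**2) = 1/(71824 + 76729/324900) = 1/(23335694329/324900) = 324900/23335694329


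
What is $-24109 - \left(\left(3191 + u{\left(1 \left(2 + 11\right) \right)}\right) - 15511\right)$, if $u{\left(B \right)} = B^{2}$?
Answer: $-11958$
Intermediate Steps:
$-24109 - \left(\left(3191 + u{\left(1 \left(2 + 11\right) \right)}\right) - 15511\right) = -24109 - \left(\left(3191 + \left(1 \left(2 + 11\right)\right)^{2}\right) - 15511\right) = -24109 - \left(\left(3191 + \left(1 \cdot 13\right)^{2}\right) - 15511\right) = -24109 - \left(\left(3191 + 13^{2}\right) - 15511\right) = -24109 - \left(\left(3191 + 169\right) - 15511\right) = -24109 - \left(3360 - 15511\right) = -24109 - -12151 = -24109 + 12151 = -11958$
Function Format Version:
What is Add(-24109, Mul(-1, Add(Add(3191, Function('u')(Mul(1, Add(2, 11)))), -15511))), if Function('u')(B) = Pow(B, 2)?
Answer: -11958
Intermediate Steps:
Add(-24109, Mul(-1, Add(Add(3191, Function('u')(Mul(1, Add(2, 11)))), -15511))) = Add(-24109, Mul(-1, Add(Add(3191, Pow(Mul(1, Add(2, 11)), 2)), -15511))) = Add(-24109, Mul(-1, Add(Add(3191, Pow(Mul(1, 13), 2)), -15511))) = Add(-24109, Mul(-1, Add(Add(3191, Pow(13, 2)), -15511))) = Add(-24109, Mul(-1, Add(Add(3191, 169), -15511))) = Add(-24109, Mul(-1, Add(3360, -15511))) = Add(-24109, Mul(-1, -12151)) = Add(-24109, 12151) = -11958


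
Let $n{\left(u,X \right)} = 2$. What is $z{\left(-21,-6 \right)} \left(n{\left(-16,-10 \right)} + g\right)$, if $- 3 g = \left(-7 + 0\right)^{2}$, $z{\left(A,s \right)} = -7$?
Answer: $\frac{301}{3} \approx 100.33$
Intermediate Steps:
$g = - \frac{49}{3}$ ($g = - \frac{\left(-7 + 0\right)^{2}}{3} = - \frac{\left(-7\right)^{2}}{3} = \left(- \frac{1}{3}\right) 49 = - \frac{49}{3} \approx -16.333$)
$z{\left(-21,-6 \right)} \left(n{\left(-16,-10 \right)} + g\right) = - 7 \left(2 - \frac{49}{3}\right) = \left(-7\right) \left(- \frac{43}{3}\right) = \frac{301}{3}$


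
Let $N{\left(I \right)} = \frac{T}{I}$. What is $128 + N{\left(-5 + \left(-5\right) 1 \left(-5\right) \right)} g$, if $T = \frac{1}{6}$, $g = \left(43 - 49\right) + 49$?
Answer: $\frac{15403}{120} \approx 128.36$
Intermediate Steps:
$g = 43$ ($g = -6 + 49 = 43$)
$T = \frac{1}{6} \approx 0.16667$
$N{\left(I \right)} = \frac{1}{6 I}$
$128 + N{\left(-5 + \left(-5\right) 1 \left(-5\right) \right)} g = 128 + \frac{1}{6 \left(-5 + \left(-5\right) 1 \left(-5\right)\right)} 43 = 128 + \frac{1}{6 \left(-5 - -25\right)} 43 = 128 + \frac{1}{6 \left(-5 + 25\right)} 43 = 128 + \frac{1}{6 \cdot 20} \cdot 43 = 128 + \frac{1}{6} \cdot \frac{1}{20} \cdot 43 = 128 + \frac{1}{120} \cdot 43 = 128 + \frac{43}{120} = \frac{15403}{120}$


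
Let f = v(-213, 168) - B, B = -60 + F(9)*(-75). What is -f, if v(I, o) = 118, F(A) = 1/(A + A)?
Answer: -1093/6 ≈ -182.17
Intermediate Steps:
F(A) = 1/(2*A)
B = -385/6 (B = -60 + ((1/2)/9)*(-75) = -60 + ((1/2)*(1/9))*(-75) = -60 + (1/18)*(-75) = -60 - 25/6 = -385/6 ≈ -64.167)
f = 1093/6 (f = 118 - 1*(-385/6) = 118 + 385/6 = 1093/6 ≈ 182.17)
-f = -1*1093/6 = -1093/6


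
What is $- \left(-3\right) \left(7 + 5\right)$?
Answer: $36$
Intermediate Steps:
$- \left(-3\right) \left(7 + 5\right) = - \left(-3\right) 12 = \left(-1\right) \left(-36\right) = 36$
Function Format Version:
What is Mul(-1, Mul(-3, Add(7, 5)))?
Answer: 36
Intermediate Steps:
Mul(-1, Mul(-3, Add(7, 5))) = Mul(-1, Mul(-3, 12)) = Mul(-1, -36) = 36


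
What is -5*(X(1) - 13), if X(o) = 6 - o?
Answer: 40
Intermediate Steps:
-5*(X(1) - 13) = -5*((6 - 1*1) - 13) = -5*((6 - 1) - 13) = -5*(5 - 13) = -5*(-8) = 40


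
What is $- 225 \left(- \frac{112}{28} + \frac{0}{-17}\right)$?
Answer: $900$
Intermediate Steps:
$- 225 \left(- \frac{112}{28} + \frac{0}{-17}\right) = - 225 \left(\left(-112\right) \frac{1}{28} + 0 \left(- \frac{1}{17}\right)\right) = - 225 \left(-4 + 0\right) = \left(-225\right) \left(-4\right) = 900$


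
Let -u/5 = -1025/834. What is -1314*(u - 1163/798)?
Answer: -113872992/18487 ≈ -6159.6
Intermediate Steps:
u = 5125/834 (u = -(-5125)/834 = -5*(-1025/834) = 5125/834 ≈ 6.1451)
-1314*(u - 1163/798) = -1314*(5125/834 - 1163/798) = -1314*259984/55461 = -113872992/18487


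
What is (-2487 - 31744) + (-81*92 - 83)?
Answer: -41766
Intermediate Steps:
(-2487 - 31744) + (-81*92 - 83) = -34231 + (-7452 - 83) = -34231 - 7535 = -41766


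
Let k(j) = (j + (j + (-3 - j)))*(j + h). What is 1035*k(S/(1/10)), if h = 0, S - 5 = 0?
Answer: 2432250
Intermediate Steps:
S = 5 (S = 5 + 0 = 5)
k(j) = j*(-3 + j) (k(j) = (j + (j + (-3 - j)))*(j + 0) = (j - 3)*j = (-3 + j)*j = j*(-3 + j))
1035*k(S/(1/10)) = 1035*((5/(1/10))*(-3 + 5/(1/10))) = 1035*((5/(⅒))*(-3 + 5/(⅒))) = 1035*((5*10)*(-3 + 5*10)) = 1035*(50*(-3 + 50)) = 1035*(50*47) = 1035*2350 = 2432250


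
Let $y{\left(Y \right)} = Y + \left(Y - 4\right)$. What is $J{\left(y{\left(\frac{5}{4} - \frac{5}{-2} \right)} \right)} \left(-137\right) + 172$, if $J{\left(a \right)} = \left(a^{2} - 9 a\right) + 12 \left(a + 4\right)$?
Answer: $- \frac{38083}{4} \approx -9520.8$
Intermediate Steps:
$y{\left(Y \right)} = -4 + 2 Y$ ($y{\left(Y \right)} = Y + \left(Y - 4\right) = Y + \left(-4 + Y\right) = -4 + 2 Y$)
$J{\left(a \right)} = 48 + a^{2} + 3 a$ ($J{\left(a \right)} = \left(a^{2} - 9 a\right) + 12 \left(4 + a\right) = \left(a^{2} - 9 a\right) + \left(48 + 12 a\right) = 48 + a^{2} + 3 a$)
$J{\left(y{\left(\frac{5}{4} - \frac{5}{-2} \right)} \right)} \left(-137\right) + 172 = \left(48 + \left(-4 + 2 \left(\frac{5}{4} - \frac{5}{-2}\right)\right)^{2} + 3 \left(-4 + 2 \left(\frac{5}{4} - \frac{5}{-2}\right)\right)\right) \left(-137\right) + 172 = \left(48 + \left(-4 + 2 \left(5 \cdot \frac{1}{4} - - \frac{5}{2}\right)\right)^{2} + 3 \left(-4 + 2 \left(5 \cdot \frac{1}{4} - - \frac{5}{2}\right)\right)\right) \left(-137\right) + 172 = \left(48 + \left(-4 + 2 \left(\frac{5}{4} + \frac{5}{2}\right)\right)^{2} + 3 \left(-4 + 2 \left(\frac{5}{4} + \frac{5}{2}\right)\right)\right) \left(-137\right) + 172 = \left(48 + \left(-4 + 2 \cdot \frac{15}{4}\right)^{2} + 3 \left(-4 + 2 \cdot \frac{15}{4}\right)\right) \left(-137\right) + 172 = \left(48 + \left(-4 + \frac{15}{2}\right)^{2} + 3 \left(-4 + \frac{15}{2}\right)\right) \left(-137\right) + 172 = \left(48 + \left(\frac{7}{2}\right)^{2} + 3 \cdot \frac{7}{2}\right) \left(-137\right) + 172 = \left(48 + \frac{49}{4} + \frac{21}{2}\right) \left(-137\right) + 172 = \frac{283}{4} \left(-137\right) + 172 = - \frac{38771}{4} + 172 = - \frac{38083}{4}$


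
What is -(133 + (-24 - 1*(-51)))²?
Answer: -25600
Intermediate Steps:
-(133 + (-24 - 1*(-51)))² = -(133 + (-24 + 51))² = -(133 + 27)² = -1*160² = -1*25600 = -25600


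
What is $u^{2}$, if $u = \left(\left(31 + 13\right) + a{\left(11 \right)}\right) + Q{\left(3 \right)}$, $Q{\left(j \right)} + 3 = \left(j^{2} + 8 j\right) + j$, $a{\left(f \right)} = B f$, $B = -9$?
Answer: $484$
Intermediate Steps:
$a{\left(f \right)} = - 9 f$
$Q{\left(j \right)} = -3 + j^{2} + 9 j$ ($Q{\left(j \right)} = -3 + \left(\left(j^{2} + 8 j\right) + j\right) = -3 + \left(j^{2} + 9 j\right) = -3 + j^{2} + 9 j$)
$u = -22$ ($u = \left(\left(31 + 13\right) - 99\right) + \left(-3 + 3^{2} + 9 \cdot 3\right) = \left(44 - 99\right) + \left(-3 + 9 + 27\right) = -55 + 33 = -22$)
$u^{2} = \left(-22\right)^{2} = 484$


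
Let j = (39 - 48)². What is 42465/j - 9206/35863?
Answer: 507392203/968301 ≈ 524.00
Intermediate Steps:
j = 81 (j = (-9)² = 81)
42465/j - 9206/35863 = 42465/81 - 9206/35863 = 42465*(1/81) - 9206*1/35863 = 14155/27 - 9206/35863 = 507392203/968301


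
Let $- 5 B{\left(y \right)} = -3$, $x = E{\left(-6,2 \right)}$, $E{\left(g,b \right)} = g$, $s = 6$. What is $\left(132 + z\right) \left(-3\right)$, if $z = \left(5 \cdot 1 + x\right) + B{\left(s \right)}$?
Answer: $- \frac{1974}{5} \approx -394.8$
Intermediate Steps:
$x = -6$
$B{\left(y \right)} = \frac{3}{5}$ ($B{\left(y \right)} = \left(- \frac{1}{5}\right) \left(-3\right) = \frac{3}{5}$)
$z = - \frac{2}{5}$ ($z = \left(5 \cdot 1 - 6\right) + \frac{3}{5} = \left(5 - 6\right) + \frac{3}{5} = -1 + \frac{3}{5} = - \frac{2}{5} \approx -0.4$)
$\left(132 + z\right) \left(-3\right) = \left(132 - \frac{2}{5}\right) \left(-3\right) = \frac{658}{5} \left(-3\right) = - \frac{1974}{5}$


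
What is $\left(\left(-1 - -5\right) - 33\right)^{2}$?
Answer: $841$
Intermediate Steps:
$\left(\left(-1 - -5\right) - 33\right)^{2} = \left(\left(-1 + 5\right) - 33\right)^{2} = \left(4 - 33\right)^{2} = \left(-29\right)^{2} = 841$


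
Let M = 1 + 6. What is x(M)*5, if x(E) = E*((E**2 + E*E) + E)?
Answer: 3675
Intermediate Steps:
M = 7
x(E) = E*(E + 2*E**2) (x(E) = E*((E**2 + E**2) + E) = E*(2*E**2 + E) = E*(E + 2*E**2))
x(M)*5 = (7**2*(1 + 2*7))*5 = (49*(1 + 14))*5 = (49*15)*5 = 735*5 = 3675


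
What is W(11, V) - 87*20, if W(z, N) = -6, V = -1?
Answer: -1746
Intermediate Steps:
W(11, V) - 87*20 = -6 - 87*20 = -6 - 1740 = -1746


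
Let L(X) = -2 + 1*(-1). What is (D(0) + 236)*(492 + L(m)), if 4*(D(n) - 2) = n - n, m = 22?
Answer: 116382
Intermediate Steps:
L(X) = -3 (L(X) = -2 - 1 = -3)
D(n) = 2 (D(n) = 2 + (n - n)/4 = 2 + (1/4)*0 = 2 + 0 = 2)
(D(0) + 236)*(492 + L(m)) = (2 + 236)*(492 - 3) = 238*489 = 116382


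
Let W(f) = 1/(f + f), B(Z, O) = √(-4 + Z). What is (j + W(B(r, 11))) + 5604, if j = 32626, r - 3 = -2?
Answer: 38230 - I*√3/6 ≈ 38230.0 - 0.28868*I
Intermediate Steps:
r = 1 (r = 3 - 2 = 1)
W(f) = 1/(2*f)
(j + W(B(r, 11))) + 5604 = (32626 + 1/(2*(√(-4 + 1)))) + 5604 = (32626 + 1/(2*(√(-3)))) + 5604 = (32626 + 1/(2*((I*√3)))) + 5604 = (32626 + (-I*√3/3)/2) + 5604 = (32626 - I*√3/6) + 5604 = 38230 - I*√3/6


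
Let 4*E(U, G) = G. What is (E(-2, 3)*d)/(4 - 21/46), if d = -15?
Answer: -1035/326 ≈ -3.1748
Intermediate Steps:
E(U, G) = G/4
(E(-2, 3)*d)/(4 - 21/46) = (((1/4)*3)*(-15))/(4 - 21/46) = ((3/4)*(-15))/(4 - 21*1/46) = -45/(4*(4 - 21/46)) = -45/(4*163/46) = -45/4*46/163 = -1035/326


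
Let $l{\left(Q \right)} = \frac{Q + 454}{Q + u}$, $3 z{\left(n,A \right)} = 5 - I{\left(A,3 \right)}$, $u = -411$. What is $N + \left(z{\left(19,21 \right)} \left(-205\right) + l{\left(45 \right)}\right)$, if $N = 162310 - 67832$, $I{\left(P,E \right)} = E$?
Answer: $\frac{34528429}{366} \approx 94340.0$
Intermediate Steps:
$z{\left(n,A \right)} = \frac{2}{3}$ ($z{\left(n,A \right)} = \frac{5 - 3}{3} = \frac{1}{3} \cdot 2 = \frac{2}{3}$)
$l{\left(Q \right)} = \frac{454 + Q}{-411 + Q}$ ($l{\left(Q \right)} = \frac{Q + 454}{Q - 411} = \frac{454 + Q}{-411 + Q}$)
$N = 94478$
$N + \left(z{\left(19,21 \right)} \left(-205\right) + l{\left(45 \right)}\right) = 94478 + \left(\frac{2}{3} \left(-205\right) + \frac{454 + 45}{-411 + 45}\right) = 94478 - \left(\frac{410}{3} - \frac{1}{-366} \cdot 499\right) = 94478 - \frac{50519}{366} = \frac{34528429}{366}$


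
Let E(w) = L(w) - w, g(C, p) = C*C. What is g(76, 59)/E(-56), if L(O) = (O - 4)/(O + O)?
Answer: 161728/1583 ≈ 102.17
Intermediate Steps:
g(C, p) = C²
L(O) = (-4 + O)/(2*O) (L(O) = (-4 + O)/((2*O)) = (-4 + O)*(1/(2*O)) = (-4 + O)/(2*O))
E(w) = -w + (-4 + w)/(2*w) (E(w) = (-4 + w)/(2*w) - w = -w + (-4 + w)/(2*w))
g(76, 59)/E(-56) = 76²/(½ - 1*(-56) - 2/(-56)) = 5776/(½ + 56 - 2*(-1/56)) = 5776/(½ + 56 + 1/28) = 5776/(1583/28) = 5776*(28/1583) = 161728/1583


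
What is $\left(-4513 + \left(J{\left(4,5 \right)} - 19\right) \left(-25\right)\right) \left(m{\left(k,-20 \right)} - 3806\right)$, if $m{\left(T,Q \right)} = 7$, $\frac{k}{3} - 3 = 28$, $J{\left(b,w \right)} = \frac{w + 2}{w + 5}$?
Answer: $\frac{30813689}{2} \approx 1.5407 \cdot 10^{7}$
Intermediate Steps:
$J{\left(b,w \right)} = \frac{2 + w}{5 + w}$
$k = 93$ ($k = 9 + 3 \cdot 28 = 9 + 84 = 93$)
$\left(-4513 + \left(J{\left(4,5 \right)} - 19\right) \left(-25\right)\right) \left(m{\left(k,-20 \right)} - 3806\right) = \left(-4513 + \left(\frac{2 + 5}{5 + 5} - 19\right) \left(-25\right)\right) \left(7 - 3806\right) = \left(-4513 + \left(\frac{1}{10} \cdot 7 - 19\right) \left(-25\right)\right) \left(-3799\right) = \left(-4513 + \left(\frac{7}{10} - 19\right) \left(-25\right)\right) \left(-3799\right) = \left(-4513 - - \frac{915}{2}\right) \left(-3799\right) = \left(-4513 + \frac{915}{2}\right) \left(-3799\right) = \left(- \frac{8111}{2}\right) \left(-3799\right) = \frac{30813689}{2}$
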